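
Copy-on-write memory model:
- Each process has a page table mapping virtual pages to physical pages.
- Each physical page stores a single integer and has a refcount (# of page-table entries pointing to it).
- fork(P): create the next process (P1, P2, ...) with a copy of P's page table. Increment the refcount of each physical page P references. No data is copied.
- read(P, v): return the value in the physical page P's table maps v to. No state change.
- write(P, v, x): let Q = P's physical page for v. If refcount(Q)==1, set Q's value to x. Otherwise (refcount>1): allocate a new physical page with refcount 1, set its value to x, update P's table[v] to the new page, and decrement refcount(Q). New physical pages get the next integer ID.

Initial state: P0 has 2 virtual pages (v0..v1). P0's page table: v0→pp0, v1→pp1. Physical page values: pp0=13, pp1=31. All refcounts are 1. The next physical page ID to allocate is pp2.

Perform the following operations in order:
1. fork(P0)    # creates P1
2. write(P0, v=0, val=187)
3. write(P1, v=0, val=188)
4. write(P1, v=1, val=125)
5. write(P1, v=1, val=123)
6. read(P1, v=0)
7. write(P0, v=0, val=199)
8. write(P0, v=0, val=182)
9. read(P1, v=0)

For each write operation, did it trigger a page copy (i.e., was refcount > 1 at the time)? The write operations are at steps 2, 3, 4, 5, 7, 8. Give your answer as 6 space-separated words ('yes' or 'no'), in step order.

Op 1: fork(P0) -> P1. 2 ppages; refcounts: pp0:2 pp1:2
Op 2: write(P0, v0, 187). refcount(pp0)=2>1 -> COPY to pp2. 3 ppages; refcounts: pp0:1 pp1:2 pp2:1
Op 3: write(P1, v0, 188). refcount(pp0)=1 -> write in place. 3 ppages; refcounts: pp0:1 pp1:2 pp2:1
Op 4: write(P1, v1, 125). refcount(pp1)=2>1 -> COPY to pp3. 4 ppages; refcounts: pp0:1 pp1:1 pp2:1 pp3:1
Op 5: write(P1, v1, 123). refcount(pp3)=1 -> write in place. 4 ppages; refcounts: pp0:1 pp1:1 pp2:1 pp3:1
Op 6: read(P1, v0) -> 188. No state change.
Op 7: write(P0, v0, 199). refcount(pp2)=1 -> write in place. 4 ppages; refcounts: pp0:1 pp1:1 pp2:1 pp3:1
Op 8: write(P0, v0, 182). refcount(pp2)=1 -> write in place. 4 ppages; refcounts: pp0:1 pp1:1 pp2:1 pp3:1
Op 9: read(P1, v0) -> 188. No state change.

yes no yes no no no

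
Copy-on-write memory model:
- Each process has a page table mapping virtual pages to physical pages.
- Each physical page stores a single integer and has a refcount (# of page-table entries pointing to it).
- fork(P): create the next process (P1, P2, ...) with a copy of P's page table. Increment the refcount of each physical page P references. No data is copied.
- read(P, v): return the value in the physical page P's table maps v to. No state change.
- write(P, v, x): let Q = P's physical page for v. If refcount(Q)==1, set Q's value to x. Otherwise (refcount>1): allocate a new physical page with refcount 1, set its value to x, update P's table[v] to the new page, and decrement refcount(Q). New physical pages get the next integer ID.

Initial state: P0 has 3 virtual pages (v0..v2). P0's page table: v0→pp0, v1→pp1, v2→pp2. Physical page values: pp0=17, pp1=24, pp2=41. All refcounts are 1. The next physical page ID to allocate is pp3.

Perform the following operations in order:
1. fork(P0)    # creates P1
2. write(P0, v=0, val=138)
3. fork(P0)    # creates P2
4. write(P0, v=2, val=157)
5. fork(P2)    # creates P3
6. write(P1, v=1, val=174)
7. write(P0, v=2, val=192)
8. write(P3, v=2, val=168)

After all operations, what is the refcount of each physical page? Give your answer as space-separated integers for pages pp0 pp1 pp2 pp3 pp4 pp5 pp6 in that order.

Answer: 1 3 2 3 1 1 1

Derivation:
Op 1: fork(P0) -> P1. 3 ppages; refcounts: pp0:2 pp1:2 pp2:2
Op 2: write(P0, v0, 138). refcount(pp0)=2>1 -> COPY to pp3. 4 ppages; refcounts: pp0:1 pp1:2 pp2:2 pp3:1
Op 3: fork(P0) -> P2. 4 ppages; refcounts: pp0:1 pp1:3 pp2:3 pp3:2
Op 4: write(P0, v2, 157). refcount(pp2)=3>1 -> COPY to pp4. 5 ppages; refcounts: pp0:1 pp1:3 pp2:2 pp3:2 pp4:1
Op 5: fork(P2) -> P3. 5 ppages; refcounts: pp0:1 pp1:4 pp2:3 pp3:3 pp4:1
Op 6: write(P1, v1, 174). refcount(pp1)=4>1 -> COPY to pp5. 6 ppages; refcounts: pp0:1 pp1:3 pp2:3 pp3:3 pp4:1 pp5:1
Op 7: write(P0, v2, 192). refcount(pp4)=1 -> write in place. 6 ppages; refcounts: pp0:1 pp1:3 pp2:3 pp3:3 pp4:1 pp5:1
Op 8: write(P3, v2, 168). refcount(pp2)=3>1 -> COPY to pp6. 7 ppages; refcounts: pp0:1 pp1:3 pp2:2 pp3:3 pp4:1 pp5:1 pp6:1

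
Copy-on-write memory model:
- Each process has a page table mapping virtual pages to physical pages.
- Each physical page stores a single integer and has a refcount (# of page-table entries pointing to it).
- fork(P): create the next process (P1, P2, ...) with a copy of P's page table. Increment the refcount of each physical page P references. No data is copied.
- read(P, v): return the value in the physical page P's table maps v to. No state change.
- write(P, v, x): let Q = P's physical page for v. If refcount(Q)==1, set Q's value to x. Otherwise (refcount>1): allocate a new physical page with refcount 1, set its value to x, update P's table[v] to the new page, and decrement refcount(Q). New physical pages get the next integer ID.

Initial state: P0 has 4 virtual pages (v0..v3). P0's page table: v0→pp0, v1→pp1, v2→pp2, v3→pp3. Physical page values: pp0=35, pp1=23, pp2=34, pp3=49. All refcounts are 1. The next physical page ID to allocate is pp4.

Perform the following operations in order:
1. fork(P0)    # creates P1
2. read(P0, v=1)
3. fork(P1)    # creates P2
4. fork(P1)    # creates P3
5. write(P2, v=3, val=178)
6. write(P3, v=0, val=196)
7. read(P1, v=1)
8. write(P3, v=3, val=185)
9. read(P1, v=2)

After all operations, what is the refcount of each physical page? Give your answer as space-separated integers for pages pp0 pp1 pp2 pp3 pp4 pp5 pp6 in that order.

Answer: 3 4 4 2 1 1 1

Derivation:
Op 1: fork(P0) -> P1. 4 ppages; refcounts: pp0:2 pp1:2 pp2:2 pp3:2
Op 2: read(P0, v1) -> 23. No state change.
Op 3: fork(P1) -> P2. 4 ppages; refcounts: pp0:3 pp1:3 pp2:3 pp3:3
Op 4: fork(P1) -> P3. 4 ppages; refcounts: pp0:4 pp1:4 pp2:4 pp3:4
Op 5: write(P2, v3, 178). refcount(pp3)=4>1 -> COPY to pp4. 5 ppages; refcounts: pp0:4 pp1:4 pp2:4 pp3:3 pp4:1
Op 6: write(P3, v0, 196). refcount(pp0)=4>1 -> COPY to pp5. 6 ppages; refcounts: pp0:3 pp1:4 pp2:4 pp3:3 pp4:1 pp5:1
Op 7: read(P1, v1) -> 23. No state change.
Op 8: write(P3, v3, 185). refcount(pp3)=3>1 -> COPY to pp6. 7 ppages; refcounts: pp0:3 pp1:4 pp2:4 pp3:2 pp4:1 pp5:1 pp6:1
Op 9: read(P1, v2) -> 34. No state change.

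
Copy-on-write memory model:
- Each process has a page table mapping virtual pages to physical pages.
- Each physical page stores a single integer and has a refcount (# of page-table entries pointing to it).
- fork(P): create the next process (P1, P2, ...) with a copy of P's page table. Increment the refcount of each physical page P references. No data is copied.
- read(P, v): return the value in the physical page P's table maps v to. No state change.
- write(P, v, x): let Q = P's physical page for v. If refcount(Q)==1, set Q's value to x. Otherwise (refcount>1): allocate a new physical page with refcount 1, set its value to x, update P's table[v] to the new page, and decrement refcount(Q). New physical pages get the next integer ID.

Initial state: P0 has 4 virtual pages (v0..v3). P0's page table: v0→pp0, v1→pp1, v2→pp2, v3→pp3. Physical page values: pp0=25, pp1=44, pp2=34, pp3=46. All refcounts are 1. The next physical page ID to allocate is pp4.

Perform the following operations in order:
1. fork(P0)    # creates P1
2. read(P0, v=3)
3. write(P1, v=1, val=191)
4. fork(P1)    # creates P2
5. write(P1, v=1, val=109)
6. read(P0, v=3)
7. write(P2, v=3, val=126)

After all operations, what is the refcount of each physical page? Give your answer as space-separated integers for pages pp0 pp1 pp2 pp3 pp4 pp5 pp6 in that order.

Answer: 3 1 3 2 1 1 1

Derivation:
Op 1: fork(P0) -> P1. 4 ppages; refcounts: pp0:2 pp1:2 pp2:2 pp3:2
Op 2: read(P0, v3) -> 46. No state change.
Op 3: write(P1, v1, 191). refcount(pp1)=2>1 -> COPY to pp4. 5 ppages; refcounts: pp0:2 pp1:1 pp2:2 pp3:2 pp4:1
Op 4: fork(P1) -> P2. 5 ppages; refcounts: pp0:3 pp1:1 pp2:3 pp3:3 pp4:2
Op 5: write(P1, v1, 109). refcount(pp4)=2>1 -> COPY to pp5. 6 ppages; refcounts: pp0:3 pp1:1 pp2:3 pp3:3 pp4:1 pp5:1
Op 6: read(P0, v3) -> 46. No state change.
Op 7: write(P2, v3, 126). refcount(pp3)=3>1 -> COPY to pp6. 7 ppages; refcounts: pp0:3 pp1:1 pp2:3 pp3:2 pp4:1 pp5:1 pp6:1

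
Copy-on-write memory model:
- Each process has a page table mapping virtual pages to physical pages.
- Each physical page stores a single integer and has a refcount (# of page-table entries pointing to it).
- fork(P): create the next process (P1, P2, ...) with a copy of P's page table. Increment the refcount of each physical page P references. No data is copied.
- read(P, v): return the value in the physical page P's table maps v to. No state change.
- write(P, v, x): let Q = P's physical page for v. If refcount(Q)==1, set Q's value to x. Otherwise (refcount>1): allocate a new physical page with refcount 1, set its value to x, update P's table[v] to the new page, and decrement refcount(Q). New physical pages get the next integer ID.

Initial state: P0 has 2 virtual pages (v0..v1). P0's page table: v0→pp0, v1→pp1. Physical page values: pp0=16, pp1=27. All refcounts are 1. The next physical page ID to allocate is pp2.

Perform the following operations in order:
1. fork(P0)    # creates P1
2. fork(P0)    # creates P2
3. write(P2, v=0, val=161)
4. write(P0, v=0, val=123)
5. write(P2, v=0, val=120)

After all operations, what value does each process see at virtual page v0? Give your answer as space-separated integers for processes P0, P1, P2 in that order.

Op 1: fork(P0) -> P1. 2 ppages; refcounts: pp0:2 pp1:2
Op 2: fork(P0) -> P2. 2 ppages; refcounts: pp0:3 pp1:3
Op 3: write(P2, v0, 161). refcount(pp0)=3>1 -> COPY to pp2. 3 ppages; refcounts: pp0:2 pp1:3 pp2:1
Op 4: write(P0, v0, 123). refcount(pp0)=2>1 -> COPY to pp3. 4 ppages; refcounts: pp0:1 pp1:3 pp2:1 pp3:1
Op 5: write(P2, v0, 120). refcount(pp2)=1 -> write in place. 4 ppages; refcounts: pp0:1 pp1:3 pp2:1 pp3:1
P0: v0 -> pp3 = 123
P1: v0 -> pp0 = 16
P2: v0 -> pp2 = 120

Answer: 123 16 120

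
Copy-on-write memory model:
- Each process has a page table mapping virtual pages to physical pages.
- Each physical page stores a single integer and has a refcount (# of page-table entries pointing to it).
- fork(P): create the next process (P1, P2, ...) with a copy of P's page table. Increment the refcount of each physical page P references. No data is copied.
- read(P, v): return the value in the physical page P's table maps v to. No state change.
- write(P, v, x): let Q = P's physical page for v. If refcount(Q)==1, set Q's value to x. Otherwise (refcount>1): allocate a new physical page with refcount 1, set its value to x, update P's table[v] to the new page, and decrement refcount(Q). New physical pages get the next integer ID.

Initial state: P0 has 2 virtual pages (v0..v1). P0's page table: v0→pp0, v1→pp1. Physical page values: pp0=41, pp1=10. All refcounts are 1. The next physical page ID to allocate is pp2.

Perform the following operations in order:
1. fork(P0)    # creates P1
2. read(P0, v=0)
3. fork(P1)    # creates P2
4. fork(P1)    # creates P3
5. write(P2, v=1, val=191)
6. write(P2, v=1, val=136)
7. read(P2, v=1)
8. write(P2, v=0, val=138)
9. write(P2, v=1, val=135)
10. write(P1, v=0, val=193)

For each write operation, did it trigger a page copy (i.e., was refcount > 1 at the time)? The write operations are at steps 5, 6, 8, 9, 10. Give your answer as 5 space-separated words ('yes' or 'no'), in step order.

Op 1: fork(P0) -> P1. 2 ppages; refcounts: pp0:2 pp1:2
Op 2: read(P0, v0) -> 41. No state change.
Op 3: fork(P1) -> P2. 2 ppages; refcounts: pp0:3 pp1:3
Op 4: fork(P1) -> P3. 2 ppages; refcounts: pp0:4 pp1:4
Op 5: write(P2, v1, 191). refcount(pp1)=4>1 -> COPY to pp2. 3 ppages; refcounts: pp0:4 pp1:3 pp2:1
Op 6: write(P2, v1, 136). refcount(pp2)=1 -> write in place. 3 ppages; refcounts: pp0:4 pp1:3 pp2:1
Op 7: read(P2, v1) -> 136. No state change.
Op 8: write(P2, v0, 138). refcount(pp0)=4>1 -> COPY to pp3. 4 ppages; refcounts: pp0:3 pp1:3 pp2:1 pp3:1
Op 9: write(P2, v1, 135). refcount(pp2)=1 -> write in place. 4 ppages; refcounts: pp0:3 pp1:3 pp2:1 pp3:1
Op 10: write(P1, v0, 193). refcount(pp0)=3>1 -> COPY to pp4. 5 ppages; refcounts: pp0:2 pp1:3 pp2:1 pp3:1 pp4:1

yes no yes no yes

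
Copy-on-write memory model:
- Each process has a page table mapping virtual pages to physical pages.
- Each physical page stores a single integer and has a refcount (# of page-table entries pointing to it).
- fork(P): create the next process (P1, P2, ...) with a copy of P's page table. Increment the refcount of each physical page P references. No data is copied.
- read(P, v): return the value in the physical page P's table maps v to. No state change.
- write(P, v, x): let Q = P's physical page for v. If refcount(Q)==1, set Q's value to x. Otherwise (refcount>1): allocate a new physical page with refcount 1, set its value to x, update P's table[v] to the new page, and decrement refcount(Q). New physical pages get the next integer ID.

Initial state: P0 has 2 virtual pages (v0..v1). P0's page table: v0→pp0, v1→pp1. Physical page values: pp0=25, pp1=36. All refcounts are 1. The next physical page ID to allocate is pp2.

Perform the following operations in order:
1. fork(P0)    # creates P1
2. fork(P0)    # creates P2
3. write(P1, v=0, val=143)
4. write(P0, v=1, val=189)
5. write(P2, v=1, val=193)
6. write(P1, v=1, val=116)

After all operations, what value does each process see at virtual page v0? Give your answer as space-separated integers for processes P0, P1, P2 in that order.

Op 1: fork(P0) -> P1. 2 ppages; refcounts: pp0:2 pp1:2
Op 2: fork(P0) -> P2. 2 ppages; refcounts: pp0:3 pp1:3
Op 3: write(P1, v0, 143). refcount(pp0)=3>1 -> COPY to pp2. 3 ppages; refcounts: pp0:2 pp1:3 pp2:1
Op 4: write(P0, v1, 189). refcount(pp1)=3>1 -> COPY to pp3. 4 ppages; refcounts: pp0:2 pp1:2 pp2:1 pp3:1
Op 5: write(P2, v1, 193). refcount(pp1)=2>1 -> COPY to pp4. 5 ppages; refcounts: pp0:2 pp1:1 pp2:1 pp3:1 pp4:1
Op 6: write(P1, v1, 116). refcount(pp1)=1 -> write in place. 5 ppages; refcounts: pp0:2 pp1:1 pp2:1 pp3:1 pp4:1
P0: v0 -> pp0 = 25
P1: v0 -> pp2 = 143
P2: v0 -> pp0 = 25

Answer: 25 143 25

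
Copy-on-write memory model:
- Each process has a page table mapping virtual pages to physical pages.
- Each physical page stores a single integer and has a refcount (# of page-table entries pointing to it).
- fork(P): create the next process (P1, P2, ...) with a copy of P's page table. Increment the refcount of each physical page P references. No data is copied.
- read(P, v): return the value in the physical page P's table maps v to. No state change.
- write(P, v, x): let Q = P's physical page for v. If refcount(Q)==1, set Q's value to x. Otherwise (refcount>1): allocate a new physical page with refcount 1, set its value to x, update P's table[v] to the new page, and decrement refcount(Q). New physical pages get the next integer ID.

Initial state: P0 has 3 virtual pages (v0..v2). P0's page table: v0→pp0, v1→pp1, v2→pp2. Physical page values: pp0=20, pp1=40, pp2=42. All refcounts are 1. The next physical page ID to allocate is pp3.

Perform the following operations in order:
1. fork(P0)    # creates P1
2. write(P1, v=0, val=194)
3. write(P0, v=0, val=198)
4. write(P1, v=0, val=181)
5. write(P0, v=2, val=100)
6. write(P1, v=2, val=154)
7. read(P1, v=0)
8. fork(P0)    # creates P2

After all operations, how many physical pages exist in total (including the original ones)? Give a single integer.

Op 1: fork(P0) -> P1. 3 ppages; refcounts: pp0:2 pp1:2 pp2:2
Op 2: write(P1, v0, 194). refcount(pp0)=2>1 -> COPY to pp3. 4 ppages; refcounts: pp0:1 pp1:2 pp2:2 pp3:1
Op 3: write(P0, v0, 198). refcount(pp0)=1 -> write in place. 4 ppages; refcounts: pp0:1 pp1:2 pp2:2 pp3:1
Op 4: write(P1, v0, 181). refcount(pp3)=1 -> write in place. 4 ppages; refcounts: pp0:1 pp1:2 pp2:2 pp3:1
Op 5: write(P0, v2, 100). refcount(pp2)=2>1 -> COPY to pp4. 5 ppages; refcounts: pp0:1 pp1:2 pp2:1 pp3:1 pp4:1
Op 6: write(P1, v2, 154). refcount(pp2)=1 -> write in place. 5 ppages; refcounts: pp0:1 pp1:2 pp2:1 pp3:1 pp4:1
Op 7: read(P1, v0) -> 181. No state change.
Op 8: fork(P0) -> P2. 5 ppages; refcounts: pp0:2 pp1:3 pp2:1 pp3:1 pp4:2

Answer: 5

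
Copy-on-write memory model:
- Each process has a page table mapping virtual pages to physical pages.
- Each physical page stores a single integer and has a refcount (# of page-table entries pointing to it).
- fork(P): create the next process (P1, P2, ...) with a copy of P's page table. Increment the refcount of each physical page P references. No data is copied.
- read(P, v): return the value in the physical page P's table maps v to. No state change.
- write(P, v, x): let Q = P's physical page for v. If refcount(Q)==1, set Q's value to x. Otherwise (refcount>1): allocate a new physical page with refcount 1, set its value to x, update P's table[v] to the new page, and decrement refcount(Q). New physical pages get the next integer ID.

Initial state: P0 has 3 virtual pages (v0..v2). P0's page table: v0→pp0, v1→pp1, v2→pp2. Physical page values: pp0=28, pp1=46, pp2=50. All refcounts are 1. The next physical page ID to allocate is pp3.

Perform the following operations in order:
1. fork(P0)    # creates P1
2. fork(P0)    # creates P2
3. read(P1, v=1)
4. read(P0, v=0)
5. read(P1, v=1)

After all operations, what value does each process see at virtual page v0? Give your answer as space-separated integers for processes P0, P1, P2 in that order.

Answer: 28 28 28

Derivation:
Op 1: fork(P0) -> P1. 3 ppages; refcounts: pp0:2 pp1:2 pp2:2
Op 2: fork(P0) -> P2. 3 ppages; refcounts: pp0:3 pp1:3 pp2:3
Op 3: read(P1, v1) -> 46. No state change.
Op 4: read(P0, v0) -> 28. No state change.
Op 5: read(P1, v1) -> 46. No state change.
P0: v0 -> pp0 = 28
P1: v0 -> pp0 = 28
P2: v0 -> pp0 = 28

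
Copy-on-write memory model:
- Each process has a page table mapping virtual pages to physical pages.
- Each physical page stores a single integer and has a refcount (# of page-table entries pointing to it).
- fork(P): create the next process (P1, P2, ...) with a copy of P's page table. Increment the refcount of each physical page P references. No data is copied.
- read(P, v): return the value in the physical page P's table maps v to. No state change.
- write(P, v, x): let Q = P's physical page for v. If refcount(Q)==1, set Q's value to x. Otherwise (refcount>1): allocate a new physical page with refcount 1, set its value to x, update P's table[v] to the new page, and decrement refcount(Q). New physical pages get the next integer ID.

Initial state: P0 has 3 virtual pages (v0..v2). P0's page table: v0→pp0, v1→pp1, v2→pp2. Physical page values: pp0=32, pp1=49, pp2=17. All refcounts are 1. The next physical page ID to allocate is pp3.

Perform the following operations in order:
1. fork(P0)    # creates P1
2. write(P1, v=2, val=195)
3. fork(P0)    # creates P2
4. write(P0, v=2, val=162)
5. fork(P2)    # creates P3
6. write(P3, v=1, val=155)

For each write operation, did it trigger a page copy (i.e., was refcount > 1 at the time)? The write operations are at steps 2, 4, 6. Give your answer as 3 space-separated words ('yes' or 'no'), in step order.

Op 1: fork(P0) -> P1. 3 ppages; refcounts: pp0:2 pp1:2 pp2:2
Op 2: write(P1, v2, 195). refcount(pp2)=2>1 -> COPY to pp3. 4 ppages; refcounts: pp0:2 pp1:2 pp2:1 pp3:1
Op 3: fork(P0) -> P2. 4 ppages; refcounts: pp0:3 pp1:3 pp2:2 pp3:1
Op 4: write(P0, v2, 162). refcount(pp2)=2>1 -> COPY to pp4. 5 ppages; refcounts: pp0:3 pp1:3 pp2:1 pp3:1 pp4:1
Op 5: fork(P2) -> P3. 5 ppages; refcounts: pp0:4 pp1:4 pp2:2 pp3:1 pp4:1
Op 6: write(P3, v1, 155). refcount(pp1)=4>1 -> COPY to pp5. 6 ppages; refcounts: pp0:4 pp1:3 pp2:2 pp3:1 pp4:1 pp5:1

yes yes yes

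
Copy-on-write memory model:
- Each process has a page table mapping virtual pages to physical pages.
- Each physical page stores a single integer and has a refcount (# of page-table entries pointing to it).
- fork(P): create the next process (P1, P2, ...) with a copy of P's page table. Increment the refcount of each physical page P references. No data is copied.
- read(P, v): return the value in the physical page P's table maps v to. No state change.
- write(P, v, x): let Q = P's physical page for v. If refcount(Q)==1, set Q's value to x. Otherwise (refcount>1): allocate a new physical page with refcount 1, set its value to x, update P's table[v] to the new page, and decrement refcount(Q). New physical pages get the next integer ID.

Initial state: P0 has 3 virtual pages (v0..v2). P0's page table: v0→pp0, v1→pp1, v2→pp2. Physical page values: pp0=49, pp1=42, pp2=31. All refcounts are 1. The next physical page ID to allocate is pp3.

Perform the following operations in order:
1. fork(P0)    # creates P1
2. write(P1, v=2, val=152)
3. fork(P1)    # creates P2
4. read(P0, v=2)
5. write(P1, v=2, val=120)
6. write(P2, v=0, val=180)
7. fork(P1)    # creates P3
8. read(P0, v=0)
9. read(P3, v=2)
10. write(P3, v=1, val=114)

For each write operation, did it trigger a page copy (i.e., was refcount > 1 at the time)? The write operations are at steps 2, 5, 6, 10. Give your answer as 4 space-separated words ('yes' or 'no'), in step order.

Op 1: fork(P0) -> P1. 3 ppages; refcounts: pp0:2 pp1:2 pp2:2
Op 2: write(P1, v2, 152). refcount(pp2)=2>1 -> COPY to pp3. 4 ppages; refcounts: pp0:2 pp1:2 pp2:1 pp3:1
Op 3: fork(P1) -> P2. 4 ppages; refcounts: pp0:3 pp1:3 pp2:1 pp3:2
Op 4: read(P0, v2) -> 31. No state change.
Op 5: write(P1, v2, 120). refcount(pp3)=2>1 -> COPY to pp4. 5 ppages; refcounts: pp0:3 pp1:3 pp2:1 pp3:1 pp4:1
Op 6: write(P2, v0, 180). refcount(pp0)=3>1 -> COPY to pp5. 6 ppages; refcounts: pp0:2 pp1:3 pp2:1 pp3:1 pp4:1 pp5:1
Op 7: fork(P1) -> P3. 6 ppages; refcounts: pp0:3 pp1:4 pp2:1 pp3:1 pp4:2 pp5:1
Op 8: read(P0, v0) -> 49. No state change.
Op 9: read(P3, v2) -> 120. No state change.
Op 10: write(P3, v1, 114). refcount(pp1)=4>1 -> COPY to pp6. 7 ppages; refcounts: pp0:3 pp1:3 pp2:1 pp3:1 pp4:2 pp5:1 pp6:1

yes yes yes yes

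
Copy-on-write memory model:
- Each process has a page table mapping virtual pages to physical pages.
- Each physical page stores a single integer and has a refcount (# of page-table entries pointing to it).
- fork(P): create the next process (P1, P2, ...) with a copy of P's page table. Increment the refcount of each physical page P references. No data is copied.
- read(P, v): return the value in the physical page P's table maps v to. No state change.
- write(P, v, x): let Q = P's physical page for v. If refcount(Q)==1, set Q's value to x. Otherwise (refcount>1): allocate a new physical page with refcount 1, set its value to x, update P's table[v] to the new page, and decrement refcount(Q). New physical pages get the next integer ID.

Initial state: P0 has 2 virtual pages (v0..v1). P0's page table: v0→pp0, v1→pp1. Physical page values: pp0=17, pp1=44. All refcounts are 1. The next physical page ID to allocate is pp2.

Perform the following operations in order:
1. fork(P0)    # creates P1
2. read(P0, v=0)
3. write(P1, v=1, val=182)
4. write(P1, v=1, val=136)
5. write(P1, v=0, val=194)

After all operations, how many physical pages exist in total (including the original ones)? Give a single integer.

Answer: 4

Derivation:
Op 1: fork(P0) -> P1. 2 ppages; refcounts: pp0:2 pp1:2
Op 2: read(P0, v0) -> 17. No state change.
Op 3: write(P1, v1, 182). refcount(pp1)=2>1 -> COPY to pp2. 3 ppages; refcounts: pp0:2 pp1:1 pp2:1
Op 4: write(P1, v1, 136). refcount(pp2)=1 -> write in place. 3 ppages; refcounts: pp0:2 pp1:1 pp2:1
Op 5: write(P1, v0, 194). refcount(pp0)=2>1 -> COPY to pp3. 4 ppages; refcounts: pp0:1 pp1:1 pp2:1 pp3:1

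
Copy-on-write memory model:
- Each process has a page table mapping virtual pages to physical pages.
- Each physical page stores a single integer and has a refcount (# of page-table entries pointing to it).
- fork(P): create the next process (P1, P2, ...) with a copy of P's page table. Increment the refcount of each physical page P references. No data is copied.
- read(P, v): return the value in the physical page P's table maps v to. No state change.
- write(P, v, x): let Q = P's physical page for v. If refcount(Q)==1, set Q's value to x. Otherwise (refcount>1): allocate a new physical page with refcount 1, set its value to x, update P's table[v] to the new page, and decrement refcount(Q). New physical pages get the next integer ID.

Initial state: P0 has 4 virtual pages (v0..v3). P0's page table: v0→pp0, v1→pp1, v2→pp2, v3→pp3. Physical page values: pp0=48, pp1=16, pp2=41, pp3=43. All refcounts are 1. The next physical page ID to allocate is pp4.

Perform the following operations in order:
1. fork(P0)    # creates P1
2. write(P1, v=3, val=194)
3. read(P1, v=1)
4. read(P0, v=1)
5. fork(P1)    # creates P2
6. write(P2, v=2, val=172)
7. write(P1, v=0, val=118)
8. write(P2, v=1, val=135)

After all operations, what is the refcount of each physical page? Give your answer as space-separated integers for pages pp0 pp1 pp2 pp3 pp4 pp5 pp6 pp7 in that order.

Op 1: fork(P0) -> P1. 4 ppages; refcounts: pp0:2 pp1:2 pp2:2 pp3:2
Op 2: write(P1, v3, 194). refcount(pp3)=2>1 -> COPY to pp4. 5 ppages; refcounts: pp0:2 pp1:2 pp2:2 pp3:1 pp4:1
Op 3: read(P1, v1) -> 16. No state change.
Op 4: read(P0, v1) -> 16. No state change.
Op 5: fork(P1) -> P2. 5 ppages; refcounts: pp0:3 pp1:3 pp2:3 pp3:1 pp4:2
Op 6: write(P2, v2, 172). refcount(pp2)=3>1 -> COPY to pp5. 6 ppages; refcounts: pp0:3 pp1:3 pp2:2 pp3:1 pp4:2 pp5:1
Op 7: write(P1, v0, 118). refcount(pp0)=3>1 -> COPY to pp6. 7 ppages; refcounts: pp0:2 pp1:3 pp2:2 pp3:1 pp4:2 pp5:1 pp6:1
Op 8: write(P2, v1, 135). refcount(pp1)=3>1 -> COPY to pp7. 8 ppages; refcounts: pp0:2 pp1:2 pp2:2 pp3:1 pp4:2 pp5:1 pp6:1 pp7:1

Answer: 2 2 2 1 2 1 1 1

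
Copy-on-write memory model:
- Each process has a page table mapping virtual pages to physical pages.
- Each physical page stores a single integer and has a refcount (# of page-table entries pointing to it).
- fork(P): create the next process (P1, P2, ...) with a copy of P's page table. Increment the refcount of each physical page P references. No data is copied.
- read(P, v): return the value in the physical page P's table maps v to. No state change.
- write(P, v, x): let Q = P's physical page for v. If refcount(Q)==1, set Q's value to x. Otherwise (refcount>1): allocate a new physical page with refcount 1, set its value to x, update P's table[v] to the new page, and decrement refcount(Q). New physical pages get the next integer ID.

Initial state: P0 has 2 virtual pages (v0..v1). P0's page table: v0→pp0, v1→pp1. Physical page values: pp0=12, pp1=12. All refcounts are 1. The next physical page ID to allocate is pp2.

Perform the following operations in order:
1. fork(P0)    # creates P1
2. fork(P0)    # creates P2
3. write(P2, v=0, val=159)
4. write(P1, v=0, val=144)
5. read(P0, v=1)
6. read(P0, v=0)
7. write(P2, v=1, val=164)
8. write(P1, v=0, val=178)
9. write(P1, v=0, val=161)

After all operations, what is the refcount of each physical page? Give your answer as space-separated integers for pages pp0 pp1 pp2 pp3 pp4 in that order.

Answer: 1 2 1 1 1

Derivation:
Op 1: fork(P0) -> P1. 2 ppages; refcounts: pp0:2 pp1:2
Op 2: fork(P0) -> P2. 2 ppages; refcounts: pp0:3 pp1:3
Op 3: write(P2, v0, 159). refcount(pp0)=3>1 -> COPY to pp2. 3 ppages; refcounts: pp0:2 pp1:3 pp2:1
Op 4: write(P1, v0, 144). refcount(pp0)=2>1 -> COPY to pp3. 4 ppages; refcounts: pp0:1 pp1:3 pp2:1 pp3:1
Op 5: read(P0, v1) -> 12. No state change.
Op 6: read(P0, v0) -> 12. No state change.
Op 7: write(P2, v1, 164). refcount(pp1)=3>1 -> COPY to pp4. 5 ppages; refcounts: pp0:1 pp1:2 pp2:1 pp3:1 pp4:1
Op 8: write(P1, v0, 178). refcount(pp3)=1 -> write in place. 5 ppages; refcounts: pp0:1 pp1:2 pp2:1 pp3:1 pp4:1
Op 9: write(P1, v0, 161). refcount(pp3)=1 -> write in place. 5 ppages; refcounts: pp0:1 pp1:2 pp2:1 pp3:1 pp4:1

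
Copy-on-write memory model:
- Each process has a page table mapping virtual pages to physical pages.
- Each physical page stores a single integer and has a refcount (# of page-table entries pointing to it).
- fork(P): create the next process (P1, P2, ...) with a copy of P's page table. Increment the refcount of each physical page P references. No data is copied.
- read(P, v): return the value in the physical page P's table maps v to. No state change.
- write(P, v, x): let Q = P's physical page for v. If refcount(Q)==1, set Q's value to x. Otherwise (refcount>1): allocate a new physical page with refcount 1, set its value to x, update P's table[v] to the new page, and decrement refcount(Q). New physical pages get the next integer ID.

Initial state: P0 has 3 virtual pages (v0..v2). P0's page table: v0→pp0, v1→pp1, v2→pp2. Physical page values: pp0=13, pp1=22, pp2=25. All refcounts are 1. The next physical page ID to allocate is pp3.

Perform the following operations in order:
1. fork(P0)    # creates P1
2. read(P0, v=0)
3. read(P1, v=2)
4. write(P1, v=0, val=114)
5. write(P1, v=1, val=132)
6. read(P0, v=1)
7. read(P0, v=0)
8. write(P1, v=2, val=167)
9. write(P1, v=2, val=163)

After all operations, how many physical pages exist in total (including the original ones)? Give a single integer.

Op 1: fork(P0) -> P1. 3 ppages; refcounts: pp0:2 pp1:2 pp2:2
Op 2: read(P0, v0) -> 13. No state change.
Op 3: read(P1, v2) -> 25. No state change.
Op 4: write(P1, v0, 114). refcount(pp0)=2>1 -> COPY to pp3. 4 ppages; refcounts: pp0:1 pp1:2 pp2:2 pp3:1
Op 5: write(P1, v1, 132). refcount(pp1)=2>1 -> COPY to pp4. 5 ppages; refcounts: pp0:1 pp1:1 pp2:2 pp3:1 pp4:1
Op 6: read(P0, v1) -> 22. No state change.
Op 7: read(P0, v0) -> 13. No state change.
Op 8: write(P1, v2, 167). refcount(pp2)=2>1 -> COPY to pp5. 6 ppages; refcounts: pp0:1 pp1:1 pp2:1 pp3:1 pp4:1 pp5:1
Op 9: write(P1, v2, 163). refcount(pp5)=1 -> write in place. 6 ppages; refcounts: pp0:1 pp1:1 pp2:1 pp3:1 pp4:1 pp5:1

Answer: 6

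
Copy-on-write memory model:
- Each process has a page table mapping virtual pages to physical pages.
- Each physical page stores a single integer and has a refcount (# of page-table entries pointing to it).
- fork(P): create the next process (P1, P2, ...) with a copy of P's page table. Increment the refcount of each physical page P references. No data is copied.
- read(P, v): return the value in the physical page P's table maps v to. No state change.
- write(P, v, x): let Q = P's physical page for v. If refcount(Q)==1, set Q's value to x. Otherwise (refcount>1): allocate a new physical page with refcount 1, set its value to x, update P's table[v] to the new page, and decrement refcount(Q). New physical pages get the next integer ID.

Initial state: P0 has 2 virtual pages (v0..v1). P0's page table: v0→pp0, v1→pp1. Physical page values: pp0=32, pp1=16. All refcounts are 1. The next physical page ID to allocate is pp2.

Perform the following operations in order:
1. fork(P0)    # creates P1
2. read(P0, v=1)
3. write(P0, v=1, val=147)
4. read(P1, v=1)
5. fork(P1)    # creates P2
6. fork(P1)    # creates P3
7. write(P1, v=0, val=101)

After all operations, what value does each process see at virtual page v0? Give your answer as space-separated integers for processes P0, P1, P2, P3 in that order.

Answer: 32 101 32 32

Derivation:
Op 1: fork(P0) -> P1. 2 ppages; refcounts: pp0:2 pp1:2
Op 2: read(P0, v1) -> 16. No state change.
Op 3: write(P0, v1, 147). refcount(pp1)=2>1 -> COPY to pp2. 3 ppages; refcounts: pp0:2 pp1:1 pp2:1
Op 4: read(P1, v1) -> 16. No state change.
Op 5: fork(P1) -> P2. 3 ppages; refcounts: pp0:3 pp1:2 pp2:1
Op 6: fork(P1) -> P3. 3 ppages; refcounts: pp0:4 pp1:3 pp2:1
Op 7: write(P1, v0, 101). refcount(pp0)=4>1 -> COPY to pp3. 4 ppages; refcounts: pp0:3 pp1:3 pp2:1 pp3:1
P0: v0 -> pp0 = 32
P1: v0 -> pp3 = 101
P2: v0 -> pp0 = 32
P3: v0 -> pp0 = 32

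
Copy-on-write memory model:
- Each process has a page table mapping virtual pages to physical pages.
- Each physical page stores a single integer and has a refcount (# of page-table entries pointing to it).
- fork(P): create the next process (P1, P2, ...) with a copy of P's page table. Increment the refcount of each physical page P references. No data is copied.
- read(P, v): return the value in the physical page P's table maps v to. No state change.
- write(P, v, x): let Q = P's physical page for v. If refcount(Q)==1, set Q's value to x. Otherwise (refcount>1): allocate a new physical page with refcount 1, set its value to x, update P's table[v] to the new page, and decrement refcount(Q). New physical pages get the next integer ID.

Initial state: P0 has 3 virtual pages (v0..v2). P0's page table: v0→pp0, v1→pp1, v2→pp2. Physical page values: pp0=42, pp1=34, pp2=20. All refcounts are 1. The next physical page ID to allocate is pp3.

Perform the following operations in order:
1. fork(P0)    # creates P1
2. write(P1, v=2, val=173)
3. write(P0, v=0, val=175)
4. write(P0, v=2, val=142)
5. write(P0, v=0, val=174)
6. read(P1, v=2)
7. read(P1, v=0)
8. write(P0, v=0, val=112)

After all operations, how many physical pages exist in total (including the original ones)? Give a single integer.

Answer: 5

Derivation:
Op 1: fork(P0) -> P1. 3 ppages; refcounts: pp0:2 pp1:2 pp2:2
Op 2: write(P1, v2, 173). refcount(pp2)=2>1 -> COPY to pp3. 4 ppages; refcounts: pp0:2 pp1:2 pp2:1 pp3:1
Op 3: write(P0, v0, 175). refcount(pp0)=2>1 -> COPY to pp4. 5 ppages; refcounts: pp0:1 pp1:2 pp2:1 pp3:1 pp4:1
Op 4: write(P0, v2, 142). refcount(pp2)=1 -> write in place. 5 ppages; refcounts: pp0:1 pp1:2 pp2:1 pp3:1 pp4:1
Op 5: write(P0, v0, 174). refcount(pp4)=1 -> write in place. 5 ppages; refcounts: pp0:1 pp1:2 pp2:1 pp3:1 pp4:1
Op 6: read(P1, v2) -> 173. No state change.
Op 7: read(P1, v0) -> 42. No state change.
Op 8: write(P0, v0, 112). refcount(pp4)=1 -> write in place. 5 ppages; refcounts: pp0:1 pp1:2 pp2:1 pp3:1 pp4:1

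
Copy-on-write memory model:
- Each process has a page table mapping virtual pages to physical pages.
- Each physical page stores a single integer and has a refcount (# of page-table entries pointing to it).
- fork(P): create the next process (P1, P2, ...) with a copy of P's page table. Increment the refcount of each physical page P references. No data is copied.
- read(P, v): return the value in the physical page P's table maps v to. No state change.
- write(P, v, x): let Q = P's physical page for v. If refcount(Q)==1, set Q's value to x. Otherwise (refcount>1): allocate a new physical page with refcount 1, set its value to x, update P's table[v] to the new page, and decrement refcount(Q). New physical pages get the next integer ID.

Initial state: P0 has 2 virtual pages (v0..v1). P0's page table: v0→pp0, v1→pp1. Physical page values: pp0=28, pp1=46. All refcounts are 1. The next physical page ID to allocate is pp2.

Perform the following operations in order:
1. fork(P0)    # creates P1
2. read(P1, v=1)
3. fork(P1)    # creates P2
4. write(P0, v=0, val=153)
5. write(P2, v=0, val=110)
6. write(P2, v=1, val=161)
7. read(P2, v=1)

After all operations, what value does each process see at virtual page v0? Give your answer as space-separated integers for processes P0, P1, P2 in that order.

Op 1: fork(P0) -> P1. 2 ppages; refcounts: pp0:2 pp1:2
Op 2: read(P1, v1) -> 46. No state change.
Op 3: fork(P1) -> P2. 2 ppages; refcounts: pp0:3 pp1:3
Op 4: write(P0, v0, 153). refcount(pp0)=3>1 -> COPY to pp2. 3 ppages; refcounts: pp0:2 pp1:3 pp2:1
Op 5: write(P2, v0, 110). refcount(pp0)=2>1 -> COPY to pp3. 4 ppages; refcounts: pp0:1 pp1:3 pp2:1 pp3:1
Op 6: write(P2, v1, 161). refcount(pp1)=3>1 -> COPY to pp4. 5 ppages; refcounts: pp0:1 pp1:2 pp2:1 pp3:1 pp4:1
Op 7: read(P2, v1) -> 161. No state change.
P0: v0 -> pp2 = 153
P1: v0 -> pp0 = 28
P2: v0 -> pp3 = 110

Answer: 153 28 110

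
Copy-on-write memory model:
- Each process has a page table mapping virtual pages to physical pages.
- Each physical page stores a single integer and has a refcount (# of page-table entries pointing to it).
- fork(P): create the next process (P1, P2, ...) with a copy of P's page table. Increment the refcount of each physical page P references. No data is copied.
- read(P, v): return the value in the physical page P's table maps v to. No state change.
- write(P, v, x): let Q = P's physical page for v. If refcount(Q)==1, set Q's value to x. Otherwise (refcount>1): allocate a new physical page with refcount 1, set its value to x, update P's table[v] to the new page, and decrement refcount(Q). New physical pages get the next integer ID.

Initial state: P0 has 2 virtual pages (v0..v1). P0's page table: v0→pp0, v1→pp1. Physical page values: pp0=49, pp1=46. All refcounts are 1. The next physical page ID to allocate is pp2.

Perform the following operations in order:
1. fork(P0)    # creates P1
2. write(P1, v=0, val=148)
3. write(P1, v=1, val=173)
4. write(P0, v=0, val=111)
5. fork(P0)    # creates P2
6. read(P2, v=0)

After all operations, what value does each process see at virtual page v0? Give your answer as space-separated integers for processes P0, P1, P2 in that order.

Answer: 111 148 111

Derivation:
Op 1: fork(P0) -> P1. 2 ppages; refcounts: pp0:2 pp1:2
Op 2: write(P1, v0, 148). refcount(pp0)=2>1 -> COPY to pp2. 3 ppages; refcounts: pp0:1 pp1:2 pp2:1
Op 3: write(P1, v1, 173). refcount(pp1)=2>1 -> COPY to pp3. 4 ppages; refcounts: pp0:1 pp1:1 pp2:1 pp3:1
Op 4: write(P0, v0, 111). refcount(pp0)=1 -> write in place. 4 ppages; refcounts: pp0:1 pp1:1 pp2:1 pp3:1
Op 5: fork(P0) -> P2. 4 ppages; refcounts: pp0:2 pp1:2 pp2:1 pp3:1
Op 6: read(P2, v0) -> 111. No state change.
P0: v0 -> pp0 = 111
P1: v0 -> pp2 = 148
P2: v0 -> pp0 = 111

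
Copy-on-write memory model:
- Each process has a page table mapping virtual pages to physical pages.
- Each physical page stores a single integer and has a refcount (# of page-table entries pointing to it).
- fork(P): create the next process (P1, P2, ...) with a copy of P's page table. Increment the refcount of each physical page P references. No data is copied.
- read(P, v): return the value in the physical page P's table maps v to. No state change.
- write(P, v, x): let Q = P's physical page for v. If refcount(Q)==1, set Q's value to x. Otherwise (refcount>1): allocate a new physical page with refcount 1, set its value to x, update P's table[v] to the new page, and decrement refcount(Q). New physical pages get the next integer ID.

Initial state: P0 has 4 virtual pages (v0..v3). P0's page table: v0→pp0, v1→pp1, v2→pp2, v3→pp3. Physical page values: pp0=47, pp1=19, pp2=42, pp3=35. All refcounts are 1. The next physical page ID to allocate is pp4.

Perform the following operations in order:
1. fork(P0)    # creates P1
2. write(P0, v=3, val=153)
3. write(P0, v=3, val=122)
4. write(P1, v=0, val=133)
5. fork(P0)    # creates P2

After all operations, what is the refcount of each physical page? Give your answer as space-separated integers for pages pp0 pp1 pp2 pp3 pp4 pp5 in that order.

Op 1: fork(P0) -> P1. 4 ppages; refcounts: pp0:2 pp1:2 pp2:2 pp3:2
Op 2: write(P0, v3, 153). refcount(pp3)=2>1 -> COPY to pp4. 5 ppages; refcounts: pp0:2 pp1:2 pp2:2 pp3:1 pp4:1
Op 3: write(P0, v3, 122). refcount(pp4)=1 -> write in place. 5 ppages; refcounts: pp0:2 pp1:2 pp2:2 pp3:1 pp4:1
Op 4: write(P1, v0, 133). refcount(pp0)=2>1 -> COPY to pp5. 6 ppages; refcounts: pp0:1 pp1:2 pp2:2 pp3:1 pp4:1 pp5:1
Op 5: fork(P0) -> P2. 6 ppages; refcounts: pp0:2 pp1:3 pp2:3 pp3:1 pp4:2 pp5:1

Answer: 2 3 3 1 2 1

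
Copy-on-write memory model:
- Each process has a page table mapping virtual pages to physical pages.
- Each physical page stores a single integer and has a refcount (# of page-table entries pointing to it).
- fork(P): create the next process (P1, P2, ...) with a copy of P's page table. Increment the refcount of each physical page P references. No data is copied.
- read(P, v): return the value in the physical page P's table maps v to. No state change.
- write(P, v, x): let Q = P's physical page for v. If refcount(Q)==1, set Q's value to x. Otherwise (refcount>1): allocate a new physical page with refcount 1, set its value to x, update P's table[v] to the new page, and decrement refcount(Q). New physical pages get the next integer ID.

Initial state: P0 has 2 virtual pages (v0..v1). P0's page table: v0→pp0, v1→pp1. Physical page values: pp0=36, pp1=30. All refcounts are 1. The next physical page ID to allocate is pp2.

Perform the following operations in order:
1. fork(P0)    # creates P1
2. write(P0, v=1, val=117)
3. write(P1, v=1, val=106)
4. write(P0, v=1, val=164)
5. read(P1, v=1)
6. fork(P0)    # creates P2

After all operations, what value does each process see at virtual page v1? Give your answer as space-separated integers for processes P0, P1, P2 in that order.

Op 1: fork(P0) -> P1. 2 ppages; refcounts: pp0:2 pp1:2
Op 2: write(P0, v1, 117). refcount(pp1)=2>1 -> COPY to pp2. 3 ppages; refcounts: pp0:2 pp1:1 pp2:1
Op 3: write(P1, v1, 106). refcount(pp1)=1 -> write in place. 3 ppages; refcounts: pp0:2 pp1:1 pp2:1
Op 4: write(P0, v1, 164). refcount(pp2)=1 -> write in place. 3 ppages; refcounts: pp0:2 pp1:1 pp2:1
Op 5: read(P1, v1) -> 106. No state change.
Op 6: fork(P0) -> P2. 3 ppages; refcounts: pp0:3 pp1:1 pp2:2
P0: v1 -> pp2 = 164
P1: v1 -> pp1 = 106
P2: v1 -> pp2 = 164

Answer: 164 106 164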